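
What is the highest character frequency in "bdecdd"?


Input: bdecdd
Character counts:
  'b': 1
  'c': 1
  'd': 3
  'e': 1
Maximum frequency: 3

3


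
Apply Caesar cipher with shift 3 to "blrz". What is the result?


Caesar cipher: shift "blrz" by 3
  'b' (pos 1) + 3 = pos 4 = 'e'
  'l' (pos 11) + 3 = pos 14 = 'o'
  'r' (pos 17) + 3 = pos 20 = 'u'
  'z' (pos 25) + 3 = pos 2 = 'c'
Result: eouc

eouc


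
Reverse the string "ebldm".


Input: ebldm
Reading characters right to left:
  Position 4: 'm'
  Position 3: 'd'
  Position 2: 'l'
  Position 1: 'b'
  Position 0: 'e'
Reversed: mdlbe

mdlbe


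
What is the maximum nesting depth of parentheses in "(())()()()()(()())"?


Input: "(())()()()()(()())"
Tracking depth:
  Position 0 '(': depth becomes 1
  Position 1 '(': depth becomes 2
  Position 2 ')': depth becomes 1
  Position 3 ')': depth becomes 0
  Position 4 '(': depth becomes 1
  Position 5 ')': depth becomes 0
  Position 6 '(': depth becomes 1
  Position 7 ')': depth becomes 0
  Position 8 '(': depth becomes 1
  Position 9 ')': depth becomes 0
  Position 10 '(': depth becomes 1
  Position 11 ')': depth becomes 0
  Position 12 '(': depth becomes 1
  Position 13 '(': depth becomes 2
  Position 14 ')': depth becomes 1
  Position 15 '(': depth becomes 2
  Position 16 ')': depth becomes 1
  Position 17 ')': depth becomes 0
Maximum depth reached: 2

2


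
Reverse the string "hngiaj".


Input: hngiaj
Reading characters right to left:
  Position 5: 'j'
  Position 4: 'a'
  Position 3: 'i'
  Position 2: 'g'
  Position 1: 'n'
  Position 0: 'h'
Reversed: jaignh

jaignh


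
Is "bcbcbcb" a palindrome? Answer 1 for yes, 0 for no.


Input: bcbcbcb
Reversed: bcbcbcb
  Compare pos 0 ('b') with pos 6 ('b'): match
  Compare pos 1 ('c') with pos 5 ('c'): match
  Compare pos 2 ('b') with pos 4 ('b'): match
Result: palindrome

1


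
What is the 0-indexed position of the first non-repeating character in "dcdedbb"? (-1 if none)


Input: dcdedbb
Character frequencies:
  'b': 2
  'c': 1
  'd': 3
  'e': 1
Scanning left to right for freq == 1:
  Position 0 ('d'): freq=3, skip
  Position 1 ('c'): unique! => answer = 1

1


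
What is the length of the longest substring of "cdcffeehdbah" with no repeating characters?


Input: "cdcffeehdbah"
Sliding window (track last position of each char):
  Position 0 ('c'): window [0,0] length 1 -- new best
  Position 1 ('d'): window [0,1] length 2 -- new best
  Position 2 ('c'): repeat (last at 0), move window start to 1
  Position 2 ('c'): window [1,2] length 2
  Position 3 ('f'): window [1,3] length 3 -- new best
  Position 4 ('f'): repeat (last at 3), move window start to 4
  Position 4 ('f'): window [4,4] length 1
  Position 5 ('e'): window [4,5] length 2
  Position 6 ('e'): repeat (last at 5), move window start to 6
  Position 6 ('e'): window [6,6] length 1
  Position 7 ('h'): window [6,7] length 2
  Position 8 ('d'): window [6,8] length 3
  Position 9 ('b'): window [6,9] length 4 -- new best
  Position 10 ('a'): window [6,10] length 5 -- new best
  Position 11 ('h'): repeat (last at 7), move window start to 8
  Position 11 ('h'): window [8,11] length 4
Longest substring with no repeats: "ehdba" with length 5

5


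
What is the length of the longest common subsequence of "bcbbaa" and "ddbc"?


LCS of "bcbbaa" and "ddbc"
DP table:
           d    d    b    c
      0    0    0    0    0
  b   0    0    0    1    1
  c   0    0    0    1    2
  b   0    0    0    1    2
  b   0    0    0    1    2
  a   0    0    0    1    2
  a   0    0    0    1    2
LCS length = dp[6][4] = 2

2


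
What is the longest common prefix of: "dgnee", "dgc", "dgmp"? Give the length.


Words: dgnee, dgc, dgmp
  Position 0: all 'd' => match
  Position 1: all 'g' => match
  Position 2: ('n', 'c', 'm') => mismatch, stop
LCP = "dg" (length 2)

2


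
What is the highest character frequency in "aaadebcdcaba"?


Input: aaadebcdcaba
Character counts:
  'a': 5
  'b': 2
  'c': 2
  'd': 2
  'e': 1
Maximum frequency: 5

5


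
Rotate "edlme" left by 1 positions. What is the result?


Input: "edlme", rotate left by 1
First 1 characters: "e"
Remaining characters: "dlme"
Concatenate remaining + first: "dlme" + "e" = "dlmee"

dlmee


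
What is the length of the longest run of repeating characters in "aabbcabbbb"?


Input: "aabbcabbbb"
Scanning for longest run:
  Position 1 ('a'): continues run of 'a', length=2
  Position 2 ('b'): new char, reset run to 1
  Position 3 ('b'): continues run of 'b', length=2
  Position 4 ('c'): new char, reset run to 1
  Position 5 ('a'): new char, reset run to 1
  Position 6 ('b'): new char, reset run to 1
  Position 7 ('b'): continues run of 'b', length=2
  Position 8 ('b'): continues run of 'b', length=3
  Position 9 ('b'): continues run of 'b', length=4
Longest run: 'b' with length 4

4


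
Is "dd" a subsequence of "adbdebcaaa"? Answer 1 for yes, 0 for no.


Check if "dd" is a subsequence of "adbdebcaaa"
Greedy scan:
  Position 0 ('a'): no match needed
  Position 1 ('d'): matches sub[0] = 'd'
  Position 2 ('b'): no match needed
  Position 3 ('d'): matches sub[1] = 'd'
  Position 4 ('e'): no match needed
  Position 5 ('b'): no match needed
  Position 6 ('c'): no match needed
  Position 7 ('a'): no match needed
  Position 8 ('a'): no match needed
  Position 9 ('a'): no match needed
All 2 characters matched => is a subsequence

1


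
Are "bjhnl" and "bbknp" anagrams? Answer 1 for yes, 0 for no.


Strings: "bjhnl", "bbknp"
Sorted first:  bhjln
Sorted second: bbknp
Differ at position 1: 'h' vs 'b' => not anagrams

0


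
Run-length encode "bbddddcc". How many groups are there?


Input: bbddddcc
Scanning for consecutive runs:
  Group 1: 'b' x 2 (positions 0-1)
  Group 2: 'd' x 4 (positions 2-5)
  Group 3: 'c' x 2 (positions 6-7)
Total groups: 3

3


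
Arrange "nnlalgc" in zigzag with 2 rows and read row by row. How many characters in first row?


Zigzag "nnlalgc" into 2 rows:
Placing characters:
  'n' => row 0
  'n' => row 1
  'l' => row 0
  'a' => row 1
  'l' => row 0
  'g' => row 1
  'c' => row 0
Rows:
  Row 0: "nllc"
  Row 1: "nag"
First row length: 4

4


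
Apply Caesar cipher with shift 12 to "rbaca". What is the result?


Caesar cipher: shift "rbaca" by 12
  'r' (pos 17) + 12 = pos 3 = 'd'
  'b' (pos 1) + 12 = pos 13 = 'n'
  'a' (pos 0) + 12 = pos 12 = 'm'
  'c' (pos 2) + 12 = pos 14 = 'o'
  'a' (pos 0) + 12 = pos 12 = 'm'
Result: dnmom

dnmom


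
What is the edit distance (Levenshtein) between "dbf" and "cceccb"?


Computing edit distance: "dbf" -> "cceccb"
DP table:
           c    c    e    c    c    b
      0    1    2    3    4    5    6
  d   1    1    2    3    4    5    6
  b   2    2    2    3    4    5    5
  f   3    3    3    3    4    5    6
Edit distance = dp[3][6] = 6

6


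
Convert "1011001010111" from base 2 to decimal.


Input: "1011001010111" in base 2
Positional expansion:
  Digit '1' (value 1) x 2^12 = 4096
  Digit '0' (value 0) x 2^11 = 0
  Digit '1' (value 1) x 2^10 = 1024
  Digit '1' (value 1) x 2^9 = 512
  Digit '0' (value 0) x 2^8 = 0
  Digit '0' (value 0) x 2^7 = 0
  Digit '1' (value 1) x 2^6 = 64
  Digit '0' (value 0) x 2^5 = 0
  Digit '1' (value 1) x 2^4 = 16
  Digit '0' (value 0) x 2^3 = 0
  Digit '1' (value 1) x 2^2 = 4
  Digit '1' (value 1) x 2^1 = 2
  Digit '1' (value 1) x 2^0 = 1
Sum = 5719

5719


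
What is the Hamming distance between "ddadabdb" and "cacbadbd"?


Comparing "ddadabdb" and "cacbadbd" position by position:
  Position 0: 'd' vs 'c' => differ
  Position 1: 'd' vs 'a' => differ
  Position 2: 'a' vs 'c' => differ
  Position 3: 'd' vs 'b' => differ
  Position 4: 'a' vs 'a' => same
  Position 5: 'b' vs 'd' => differ
  Position 6: 'd' vs 'b' => differ
  Position 7: 'b' vs 'd' => differ
Total differences (Hamming distance): 7

7


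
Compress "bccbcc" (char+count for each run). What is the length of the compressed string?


Input: bccbcc
Runs:
  'b' x 1 => "b1"
  'c' x 2 => "c2"
  'b' x 1 => "b1"
  'c' x 2 => "c2"
Compressed: "b1c2b1c2"
Compressed length: 8

8


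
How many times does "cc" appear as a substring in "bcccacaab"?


Searching for "cc" in "bcccacaab"
Scanning each position:
  Position 0: "bc" => no
  Position 1: "cc" => MATCH
  Position 2: "cc" => MATCH
  Position 3: "ca" => no
  Position 4: "ac" => no
  Position 5: "ca" => no
  Position 6: "aa" => no
  Position 7: "ab" => no
Total occurrences: 2

2


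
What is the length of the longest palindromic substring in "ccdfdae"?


Input: "ccdfdae"
Checking substrings for palindromes:
  [2:5] "dfd" (len 3) => palindrome
  [0:2] "cc" (len 2) => palindrome
Longest palindromic substring: "dfd" with length 3

3


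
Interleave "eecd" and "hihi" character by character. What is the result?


Interleaving "eecd" and "hihi":
  Position 0: 'e' from first, 'h' from second => "eh"
  Position 1: 'e' from first, 'i' from second => "ei"
  Position 2: 'c' from first, 'h' from second => "ch"
  Position 3: 'd' from first, 'i' from second => "di"
Result: eheichdi

eheichdi


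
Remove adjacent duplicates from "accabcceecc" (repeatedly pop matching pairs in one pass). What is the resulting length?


Input: accabcceecc
Stack-based adjacent duplicate removal:
  Read 'a': push. Stack: a
  Read 'c': push. Stack: ac
  Read 'c': matches stack top 'c' => pop. Stack: a
  Read 'a': matches stack top 'a' => pop. Stack: (empty)
  Read 'b': push. Stack: b
  Read 'c': push. Stack: bc
  Read 'c': matches stack top 'c' => pop. Stack: b
  Read 'e': push. Stack: be
  Read 'e': matches stack top 'e' => pop. Stack: b
  Read 'c': push. Stack: bc
  Read 'c': matches stack top 'c' => pop. Stack: b
Final stack: "b" (length 1)

1


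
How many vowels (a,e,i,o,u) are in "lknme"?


Input: lknme
Checking each character:
  'l' at position 0: consonant
  'k' at position 1: consonant
  'n' at position 2: consonant
  'm' at position 3: consonant
  'e' at position 4: vowel (running total: 1)
Total vowels: 1

1


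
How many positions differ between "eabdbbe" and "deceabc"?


Comparing "eabdbbe" and "deceabc" position by position:
  Position 0: 'e' vs 'd' => DIFFER
  Position 1: 'a' vs 'e' => DIFFER
  Position 2: 'b' vs 'c' => DIFFER
  Position 3: 'd' vs 'e' => DIFFER
  Position 4: 'b' vs 'a' => DIFFER
  Position 5: 'b' vs 'b' => same
  Position 6: 'e' vs 'c' => DIFFER
Positions that differ: 6

6


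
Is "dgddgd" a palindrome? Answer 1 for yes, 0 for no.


Input: dgddgd
Reversed: dgddgd
  Compare pos 0 ('d') with pos 5 ('d'): match
  Compare pos 1 ('g') with pos 4 ('g'): match
  Compare pos 2 ('d') with pos 3 ('d'): match
Result: palindrome

1


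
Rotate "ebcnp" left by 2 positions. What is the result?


Input: "ebcnp", rotate left by 2
First 2 characters: "eb"
Remaining characters: "cnp"
Concatenate remaining + first: "cnp" + "eb" = "cnpeb"

cnpeb


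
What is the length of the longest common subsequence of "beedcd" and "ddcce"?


LCS of "beedcd" and "ddcce"
DP table:
           d    d    c    c    e
      0    0    0    0    0    0
  b   0    0    0    0    0    0
  e   0    0    0    0    0    1
  e   0    0    0    0    0    1
  d   0    1    1    1    1    1
  c   0    1    1    2    2    2
  d   0    1    2    2    2    2
LCS length = dp[6][5] = 2

2


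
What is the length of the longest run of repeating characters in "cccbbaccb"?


Input: "cccbbaccb"
Scanning for longest run:
  Position 1 ('c'): continues run of 'c', length=2
  Position 2 ('c'): continues run of 'c', length=3
  Position 3 ('b'): new char, reset run to 1
  Position 4 ('b'): continues run of 'b', length=2
  Position 5 ('a'): new char, reset run to 1
  Position 6 ('c'): new char, reset run to 1
  Position 7 ('c'): continues run of 'c', length=2
  Position 8 ('b'): new char, reset run to 1
Longest run: 'c' with length 3

3


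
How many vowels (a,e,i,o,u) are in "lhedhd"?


Input: lhedhd
Checking each character:
  'l' at position 0: consonant
  'h' at position 1: consonant
  'e' at position 2: vowel (running total: 1)
  'd' at position 3: consonant
  'h' at position 4: consonant
  'd' at position 5: consonant
Total vowels: 1

1


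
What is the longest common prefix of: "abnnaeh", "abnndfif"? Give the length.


Words: abnnaeh, abnndfif
  Position 0: all 'a' => match
  Position 1: all 'b' => match
  Position 2: all 'n' => match
  Position 3: all 'n' => match
  Position 4: ('a', 'd') => mismatch, stop
LCP = "abnn" (length 4)

4


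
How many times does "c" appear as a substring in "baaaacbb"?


Searching for "c" in "baaaacbb"
Scanning each position:
  Position 0: "b" => no
  Position 1: "a" => no
  Position 2: "a" => no
  Position 3: "a" => no
  Position 4: "a" => no
  Position 5: "c" => MATCH
  Position 6: "b" => no
  Position 7: "b" => no
Total occurrences: 1

1


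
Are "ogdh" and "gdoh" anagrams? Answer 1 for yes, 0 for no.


Strings: "ogdh", "gdoh"
Sorted first:  dgho
Sorted second: dgho
Sorted forms match => anagrams

1


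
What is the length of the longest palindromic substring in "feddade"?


Input: "feddade"
Checking substrings for palindromes:
  [3:6] "dad" (len 3) => palindrome
  [2:4] "dd" (len 2) => palindrome
Longest palindromic substring: "dad" with length 3

3


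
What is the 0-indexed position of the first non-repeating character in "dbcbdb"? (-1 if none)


Input: dbcbdb
Character frequencies:
  'b': 3
  'c': 1
  'd': 2
Scanning left to right for freq == 1:
  Position 0 ('d'): freq=2, skip
  Position 1 ('b'): freq=3, skip
  Position 2 ('c'): unique! => answer = 2

2


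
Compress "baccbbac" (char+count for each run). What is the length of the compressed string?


Input: baccbbac
Runs:
  'b' x 1 => "b1"
  'a' x 1 => "a1"
  'c' x 2 => "c2"
  'b' x 2 => "b2"
  'a' x 1 => "a1"
  'c' x 1 => "c1"
Compressed: "b1a1c2b2a1c1"
Compressed length: 12

12


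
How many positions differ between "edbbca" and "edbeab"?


Comparing "edbbca" and "edbeab" position by position:
  Position 0: 'e' vs 'e' => same
  Position 1: 'd' vs 'd' => same
  Position 2: 'b' vs 'b' => same
  Position 3: 'b' vs 'e' => DIFFER
  Position 4: 'c' vs 'a' => DIFFER
  Position 5: 'a' vs 'b' => DIFFER
Positions that differ: 3

3


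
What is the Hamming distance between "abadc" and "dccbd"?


Comparing "abadc" and "dccbd" position by position:
  Position 0: 'a' vs 'd' => differ
  Position 1: 'b' vs 'c' => differ
  Position 2: 'a' vs 'c' => differ
  Position 3: 'd' vs 'b' => differ
  Position 4: 'c' vs 'd' => differ
Total differences (Hamming distance): 5

5


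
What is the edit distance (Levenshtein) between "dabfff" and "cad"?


Computing edit distance: "dabfff" -> "cad"
DP table:
           c    a    d
      0    1    2    3
  d   1    1    2    2
  a   2    2    1    2
  b   3    3    2    2
  f   4    4    3    3
  f   5    5    4    4
  f   6    6    5    5
Edit distance = dp[6][3] = 5

5


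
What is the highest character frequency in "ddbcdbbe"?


Input: ddbcdbbe
Character counts:
  'b': 3
  'c': 1
  'd': 3
  'e': 1
Maximum frequency: 3

3


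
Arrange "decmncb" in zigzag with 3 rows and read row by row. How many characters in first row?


Zigzag "decmncb" into 3 rows:
Placing characters:
  'd' => row 0
  'e' => row 1
  'c' => row 2
  'm' => row 1
  'n' => row 0
  'c' => row 1
  'b' => row 2
Rows:
  Row 0: "dn"
  Row 1: "emc"
  Row 2: "cb"
First row length: 2

2


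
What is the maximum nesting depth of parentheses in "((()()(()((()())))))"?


Input: "((()()(()((()())))))"
Tracking depth:
  Position 0 '(': depth becomes 1
  Position 1 '(': depth becomes 2
  Position 2 '(': depth becomes 3
  Position 3 ')': depth becomes 2
  Position 4 '(': depth becomes 3
  Position 5 ')': depth becomes 2
  Position 6 '(': depth becomes 3
  Position 7 '(': depth becomes 4
  Position 8 ')': depth becomes 3
  Position 9 '(': depth becomes 4
  Position 10 '(': depth becomes 5
  Position 11 '(': depth becomes 6
  Position 12 ')': depth becomes 5
  Position 13 '(': depth becomes 6
  Position 14 ')': depth becomes 5
  Position 15 ')': depth becomes 4
  Position 16 ')': depth becomes 3
  Position 17 ')': depth becomes 2
  Position 18 ')': depth becomes 1
  Position 19 ')': depth becomes 0
Maximum depth reached: 6

6


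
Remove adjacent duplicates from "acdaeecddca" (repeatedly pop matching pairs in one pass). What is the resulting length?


Input: acdaeecddca
Stack-based adjacent duplicate removal:
  Read 'a': push. Stack: a
  Read 'c': push. Stack: ac
  Read 'd': push. Stack: acd
  Read 'a': push. Stack: acda
  Read 'e': push. Stack: acdae
  Read 'e': matches stack top 'e' => pop. Stack: acda
  Read 'c': push. Stack: acdac
  Read 'd': push. Stack: acdacd
  Read 'd': matches stack top 'd' => pop. Stack: acdac
  Read 'c': matches stack top 'c' => pop. Stack: acda
  Read 'a': matches stack top 'a' => pop. Stack: acd
Final stack: "acd" (length 3)

3


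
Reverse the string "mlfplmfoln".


Input: mlfplmfoln
Reading characters right to left:
  Position 9: 'n'
  Position 8: 'l'
  Position 7: 'o'
  Position 6: 'f'
  Position 5: 'm'
  Position 4: 'l'
  Position 3: 'p'
  Position 2: 'f'
  Position 1: 'l'
  Position 0: 'm'
Reversed: nlofmlpflm

nlofmlpflm


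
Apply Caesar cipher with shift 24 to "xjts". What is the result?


Caesar cipher: shift "xjts" by 24
  'x' (pos 23) + 24 = pos 21 = 'v'
  'j' (pos 9) + 24 = pos 7 = 'h'
  't' (pos 19) + 24 = pos 17 = 'r'
  's' (pos 18) + 24 = pos 16 = 'q'
Result: vhrq

vhrq


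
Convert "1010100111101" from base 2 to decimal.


Input: "1010100111101" in base 2
Positional expansion:
  Digit '1' (value 1) x 2^12 = 4096
  Digit '0' (value 0) x 2^11 = 0
  Digit '1' (value 1) x 2^10 = 1024
  Digit '0' (value 0) x 2^9 = 0
  Digit '1' (value 1) x 2^8 = 256
  Digit '0' (value 0) x 2^7 = 0
  Digit '0' (value 0) x 2^6 = 0
  Digit '1' (value 1) x 2^5 = 32
  Digit '1' (value 1) x 2^4 = 16
  Digit '1' (value 1) x 2^3 = 8
  Digit '1' (value 1) x 2^2 = 4
  Digit '0' (value 0) x 2^1 = 0
  Digit '1' (value 1) x 2^0 = 1
Sum = 5437

5437


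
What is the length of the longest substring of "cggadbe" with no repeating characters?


Input: "cggadbe"
Sliding window (track last position of each char):
  Position 0 ('c'): window [0,0] length 1 -- new best
  Position 1 ('g'): window [0,1] length 2 -- new best
  Position 2 ('g'): repeat (last at 1), move window start to 2
  Position 2 ('g'): window [2,2] length 1
  Position 3 ('a'): window [2,3] length 2
  Position 4 ('d'): window [2,4] length 3 -- new best
  Position 5 ('b'): window [2,5] length 4 -- new best
  Position 6 ('e'): window [2,6] length 5 -- new best
Longest substring with no repeats: "gadbe" with length 5

5


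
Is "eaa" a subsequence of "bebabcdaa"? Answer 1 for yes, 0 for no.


Check if "eaa" is a subsequence of "bebabcdaa"
Greedy scan:
  Position 0 ('b'): no match needed
  Position 1 ('e'): matches sub[0] = 'e'
  Position 2 ('b'): no match needed
  Position 3 ('a'): matches sub[1] = 'a'
  Position 4 ('b'): no match needed
  Position 5 ('c'): no match needed
  Position 6 ('d'): no match needed
  Position 7 ('a'): matches sub[2] = 'a'
  Position 8 ('a'): no match needed
All 3 characters matched => is a subsequence

1


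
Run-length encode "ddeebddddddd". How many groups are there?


Input: ddeebddddddd
Scanning for consecutive runs:
  Group 1: 'd' x 2 (positions 0-1)
  Group 2: 'e' x 2 (positions 2-3)
  Group 3: 'b' x 1 (positions 4-4)
  Group 4: 'd' x 7 (positions 5-11)
Total groups: 4

4


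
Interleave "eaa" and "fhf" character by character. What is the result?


Interleaving "eaa" and "fhf":
  Position 0: 'e' from first, 'f' from second => "ef"
  Position 1: 'a' from first, 'h' from second => "ah"
  Position 2: 'a' from first, 'f' from second => "af"
Result: efahaf

efahaf


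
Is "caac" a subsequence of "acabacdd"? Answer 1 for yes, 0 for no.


Check if "caac" is a subsequence of "acabacdd"
Greedy scan:
  Position 0 ('a'): no match needed
  Position 1 ('c'): matches sub[0] = 'c'
  Position 2 ('a'): matches sub[1] = 'a'
  Position 3 ('b'): no match needed
  Position 4 ('a'): matches sub[2] = 'a'
  Position 5 ('c'): matches sub[3] = 'c'
  Position 6 ('d'): no match needed
  Position 7 ('d'): no match needed
All 4 characters matched => is a subsequence

1


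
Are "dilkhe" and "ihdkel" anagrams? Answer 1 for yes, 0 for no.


Strings: "dilkhe", "ihdkel"
Sorted first:  dehikl
Sorted second: dehikl
Sorted forms match => anagrams

1


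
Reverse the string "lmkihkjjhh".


Input: lmkihkjjhh
Reading characters right to left:
  Position 9: 'h'
  Position 8: 'h'
  Position 7: 'j'
  Position 6: 'j'
  Position 5: 'k'
  Position 4: 'h'
  Position 3: 'i'
  Position 2: 'k'
  Position 1: 'm'
  Position 0: 'l'
Reversed: hhjjkhikml

hhjjkhikml


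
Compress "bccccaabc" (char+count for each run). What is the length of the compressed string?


Input: bccccaabc
Runs:
  'b' x 1 => "b1"
  'c' x 4 => "c4"
  'a' x 2 => "a2"
  'b' x 1 => "b1"
  'c' x 1 => "c1"
Compressed: "b1c4a2b1c1"
Compressed length: 10

10


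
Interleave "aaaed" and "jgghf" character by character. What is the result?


Interleaving "aaaed" and "jgghf":
  Position 0: 'a' from first, 'j' from second => "aj"
  Position 1: 'a' from first, 'g' from second => "ag"
  Position 2: 'a' from first, 'g' from second => "ag"
  Position 3: 'e' from first, 'h' from second => "eh"
  Position 4: 'd' from first, 'f' from second => "df"
Result: ajagagehdf

ajagagehdf


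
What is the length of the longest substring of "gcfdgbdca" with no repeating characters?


Input: "gcfdgbdca"
Sliding window (track last position of each char):
  Position 0 ('g'): window [0,0] length 1 -- new best
  Position 1 ('c'): window [0,1] length 2 -- new best
  Position 2 ('f'): window [0,2] length 3 -- new best
  Position 3 ('d'): window [0,3] length 4 -- new best
  Position 4 ('g'): repeat (last at 0), move window start to 1
  Position 4 ('g'): window [1,4] length 4
  Position 5 ('b'): window [1,5] length 5 -- new best
  Position 6 ('d'): repeat (last at 3), move window start to 4
  Position 6 ('d'): window [4,6] length 3
  Position 7 ('c'): window [4,7] length 4
  Position 8 ('a'): window [4,8] length 5
Longest substring with no repeats: "cfdgb" with length 5

5


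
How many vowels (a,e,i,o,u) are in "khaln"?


Input: khaln
Checking each character:
  'k' at position 0: consonant
  'h' at position 1: consonant
  'a' at position 2: vowel (running total: 1)
  'l' at position 3: consonant
  'n' at position 4: consonant
Total vowels: 1

1


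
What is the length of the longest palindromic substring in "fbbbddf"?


Input: "fbbbddf"
Checking substrings for palindromes:
  [1:4] "bbb" (len 3) => palindrome
  [1:3] "bb" (len 2) => palindrome
  [2:4] "bb" (len 2) => palindrome
  [4:6] "dd" (len 2) => palindrome
Longest palindromic substring: "bbb" with length 3

3


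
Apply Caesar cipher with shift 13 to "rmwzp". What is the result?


Caesar cipher: shift "rmwzp" by 13
  'r' (pos 17) + 13 = pos 4 = 'e'
  'm' (pos 12) + 13 = pos 25 = 'z'
  'w' (pos 22) + 13 = pos 9 = 'j'
  'z' (pos 25) + 13 = pos 12 = 'm'
  'p' (pos 15) + 13 = pos 2 = 'c'
Result: ezjmc

ezjmc


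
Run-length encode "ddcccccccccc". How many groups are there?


Input: ddcccccccccc
Scanning for consecutive runs:
  Group 1: 'd' x 2 (positions 0-1)
  Group 2: 'c' x 10 (positions 2-11)
Total groups: 2

2


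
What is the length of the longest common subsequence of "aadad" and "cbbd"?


LCS of "aadad" and "cbbd"
DP table:
           c    b    b    d
      0    0    0    0    0
  a   0    0    0    0    0
  a   0    0    0    0    0
  d   0    0    0    0    1
  a   0    0    0    0    1
  d   0    0    0    0    1
LCS length = dp[5][4] = 1

1


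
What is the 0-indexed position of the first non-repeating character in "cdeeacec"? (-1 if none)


Input: cdeeacec
Character frequencies:
  'a': 1
  'c': 3
  'd': 1
  'e': 3
Scanning left to right for freq == 1:
  Position 0 ('c'): freq=3, skip
  Position 1 ('d'): unique! => answer = 1

1


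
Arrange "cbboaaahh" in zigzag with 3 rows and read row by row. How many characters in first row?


Zigzag "cbboaaahh" into 3 rows:
Placing characters:
  'c' => row 0
  'b' => row 1
  'b' => row 2
  'o' => row 1
  'a' => row 0
  'a' => row 1
  'a' => row 2
  'h' => row 1
  'h' => row 0
Rows:
  Row 0: "cah"
  Row 1: "boah"
  Row 2: "ba"
First row length: 3

3


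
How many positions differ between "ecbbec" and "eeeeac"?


Comparing "ecbbec" and "eeeeac" position by position:
  Position 0: 'e' vs 'e' => same
  Position 1: 'c' vs 'e' => DIFFER
  Position 2: 'b' vs 'e' => DIFFER
  Position 3: 'b' vs 'e' => DIFFER
  Position 4: 'e' vs 'a' => DIFFER
  Position 5: 'c' vs 'c' => same
Positions that differ: 4

4


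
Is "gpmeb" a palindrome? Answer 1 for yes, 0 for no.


Input: gpmeb
Reversed: bempg
  Compare pos 0 ('g') with pos 4 ('b'): MISMATCH
  Compare pos 1 ('p') with pos 3 ('e'): MISMATCH
Result: not a palindrome

0


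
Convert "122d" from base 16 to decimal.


Input: "122d" in base 16
Positional expansion:
  Digit '1' (value 1) x 16^3 = 4096
  Digit '2' (value 2) x 16^2 = 512
  Digit '2' (value 2) x 16^1 = 32
  Digit 'd' (value 13) x 16^0 = 13
Sum = 4653

4653


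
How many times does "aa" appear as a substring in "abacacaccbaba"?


Searching for "aa" in "abacacaccbaba"
Scanning each position:
  Position 0: "ab" => no
  Position 1: "ba" => no
  Position 2: "ac" => no
  Position 3: "ca" => no
  Position 4: "ac" => no
  Position 5: "ca" => no
  Position 6: "ac" => no
  Position 7: "cc" => no
  Position 8: "cb" => no
  Position 9: "ba" => no
  Position 10: "ab" => no
  Position 11: "ba" => no
Total occurrences: 0

0


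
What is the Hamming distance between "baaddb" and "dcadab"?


Comparing "baaddb" and "dcadab" position by position:
  Position 0: 'b' vs 'd' => differ
  Position 1: 'a' vs 'c' => differ
  Position 2: 'a' vs 'a' => same
  Position 3: 'd' vs 'd' => same
  Position 4: 'd' vs 'a' => differ
  Position 5: 'b' vs 'b' => same
Total differences (Hamming distance): 3

3


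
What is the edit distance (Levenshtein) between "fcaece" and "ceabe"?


Computing edit distance: "fcaece" -> "ceabe"
DP table:
           c    e    a    b    e
      0    1    2    3    4    5
  f   1    1    2    3    4    5
  c   2    1    2    3    4    5
  a   3    2    2    2    3    4
  e   4    3    2    3    3    3
  c   5    4    3    3    4    4
  e   6    5    4    4    4    4
Edit distance = dp[6][5] = 4

4


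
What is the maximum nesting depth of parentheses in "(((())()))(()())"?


Input: "(((())()))(()())"
Tracking depth:
  Position 0 '(': depth becomes 1
  Position 1 '(': depth becomes 2
  Position 2 '(': depth becomes 3
  Position 3 '(': depth becomes 4
  Position 4 ')': depth becomes 3
  Position 5 ')': depth becomes 2
  Position 6 '(': depth becomes 3
  Position 7 ')': depth becomes 2
  Position 8 ')': depth becomes 1
  Position 9 ')': depth becomes 0
  Position 10 '(': depth becomes 1
  Position 11 '(': depth becomes 2
  Position 12 ')': depth becomes 1
  Position 13 '(': depth becomes 2
  Position 14 ')': depth becomes 1
  Position 15 ')': depth becomes 0
Maximum depth reached: 4

4


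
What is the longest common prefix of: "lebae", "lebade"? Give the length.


Words: lebae, lebade
  Position 0: all 'l' => match
  Position 1: all 'e' => match
  Position 2: all 'b' => match
  Position 3: all 'a' => match
  Position 4: ('e', 'd') => mismatch, stop
LCP = "leba" (length 4)

4


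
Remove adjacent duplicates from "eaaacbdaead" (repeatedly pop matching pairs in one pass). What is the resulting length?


Input: eaaacbdaead
Stack-based adjacent duplicate removal:
  Read 'e': push. Stack: e
  Read 'a': push. Stack: ea
  Read 'a': matches stack top 'a' => pop. Stack: e
  Read 'a': push. Stack: ea
  Read 'c': push. Stack: eac
  Read 'b': push. Stack: eacb
  Read 'd': push. Stack: eacbd
  Read 'a': push. Stack: eacbda
  Read 'e': push. Stack: eacbdae
  Read 'a': push. Stack: eacbdaea
  Read 'd': push. Stack: eacbdaead
Final stack: "eacbdaead" (length 9)

9


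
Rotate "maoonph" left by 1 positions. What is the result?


Input: "maoonph", rotate left by 1
First 1 characters: "m"
Remaining characters: "aoonph"
Concatenate remaining + first: "aoonph" + "m" = "aoonphm"

aoonphm


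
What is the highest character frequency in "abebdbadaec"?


Input: abebdbadaec
Character counts:
  'a': 3
  'b': 3
  'c': 1
  'd': 2
  'e': 2
Maximum frequency: 3

3


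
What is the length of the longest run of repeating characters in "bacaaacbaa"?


Input: "bacaaacbaa"
Scanning for longest run:
  Position 1 ('a'): new char, reset run to 1
  Position 2 ('c'): new char, reset run to 1
  Position 3 ('a'): new char, reset run to 1
  Position 4 ('a'): continues run of 'a', length=2
  Position 5 ('a'): continues run of 'a', length=3
  Position 6 ('c'): new char, reset run to 1
  Position 7 ('b'): new char, reset run to 1
  Position 8 ('a'): new char, reset run to 1
  Position 9 ('a'): continues run of 'a', length=2
Longest run: 'a' with length 3

3


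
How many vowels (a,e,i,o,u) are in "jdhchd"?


Input: jdhchd
Checking each character:
  'j' at position 0: consonant
  'd' at position 1: consonant
  'h' at position 2: consonant
  'c' at position 3: consonant
  'h' at position 4: consonant
  'd' at position 5: consonant
Total vowels: 0

0


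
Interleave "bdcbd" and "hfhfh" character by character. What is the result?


Interleaving "bdcbd" and "hfhfh":
  Position 0: 'b' from first, 'h' from second => "bh"
  Position 1: 'd' from first, 'f' from second => "df"
  Position 2: 'c' from first, 'h' from second => "ch"
  Position 3: 'b' from first, 'f' from second => "bf"
  Position 4: 'd' from first, 'h' from second => "dh"
Result: bhdfchbfdh

bhdfchbfdh


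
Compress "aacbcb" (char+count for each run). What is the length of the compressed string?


Input: aacbcb
Runs:
  'a' x 2 => "a2"
  'c' x 1 => "c1"
  'b' x 1 => "b1"
  'c' x 1 => "c1"
  'b' x 1 => "b1"
Compressed: "a2c1b1c1b1"
Compressed length: 10

10


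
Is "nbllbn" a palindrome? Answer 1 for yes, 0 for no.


Input: nbllbn
Reversed: nbllbn
  Compare pos 0 ('n') with pos 5 ('n'): match
  Compare pos 1 ('b') with pos 4 ('b'): match
  Compare pos 2 ('l') with pos 3 ('l'): match
Result: palindrome

1


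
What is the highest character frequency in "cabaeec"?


Input: cabaeec
Character counts:
  'a': 2
  'b': 1
  'c': 2
  'e': 2
Maximum frequency: 2

2


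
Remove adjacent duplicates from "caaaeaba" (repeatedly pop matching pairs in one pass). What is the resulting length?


Input: caaaeaba
Stack-based adjacent duplicate removal:
  Read 'c': push. Stack: c
  Read 'a': push. Stack: ca
  Read 'a': matches stack top 'a' => pop. Stack: c
  Read 'a': push. Stack: ca
  Read 'e': push. Stack: cae
  Read 'a': push. Stack: caea
  Read 'b': push. Stack: caeab
  Read 'a': push. Stack: caeaba
Final stack: "caeaba" (length 6)

6


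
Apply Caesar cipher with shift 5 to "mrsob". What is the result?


Caesar cipher: shift "mrsob" by 5
  'm' (pos 12) + 5 = pos 17 = 'r'
  'r' (pos 17) + 5 = pos 22 = 'w'
  's' (pos 18) + 5 = pos 23 = 'x'
  'o' (pos 14) + 5 = pos 19 = 't'
  'b' (pos 1) + 5 = pos 6 = 'g'
Result: rwxtg

rwxtg


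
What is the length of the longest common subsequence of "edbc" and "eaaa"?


LCS of "edbc" and "eaaa"
DP table:
           e    a    a    a
      0    0    0    0    0
  e   0    1    1    1    1
  d   0    1    1    1    1
  b   0    1    1    1    1
  c   0    1    1    1    1
LCS length = dp[4][4] = 1

1


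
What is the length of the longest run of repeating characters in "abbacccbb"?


Input: "abbacccbb"
Scanning for longest run:
  Position 1 ('b'): new char, reset run to 1
  Position 2 ('b'): continues run of 'b', length=2
  Position 3 ('a'): new char, reset run to 1
  Position 4 ('c'): new char, reset run to 1
  Position 5 ('c'): continues run of 'c', length=2
  Position 6 ('c'): continues run of 'c', length=3
  Position 7 ('b'): new char, reset run to 1
  Position 8 ('b'): continues run of 'b', length=2
Longest run: 'c' with length 3

3


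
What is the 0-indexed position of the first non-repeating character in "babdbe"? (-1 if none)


Input: babdbe
Character frequencies:
  'a': 1
  'b': 3
  'd': 1
  'e': 1
Scanning left to right for freq == 1:
  Position 0 ('b'): freq=3, skip
  Position 1 ('a'): unique! => answer = 1

1


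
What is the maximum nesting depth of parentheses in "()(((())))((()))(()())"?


Input: "()(((())))((()))(()())"
Tracking depth:
  Position 0 '(': depth becomes 1
  Position 1 ')': depth becomes 0
  Position 2 '(': depth becomes 1
  Position 3 '(': depth becomes 2
  Position 4 '(': depth becomes 3
  Position 5 '(': depth becomes 4
  Position 6 ')': depth becomes 3
  Position 7 ')': depth becomes 2
  Position 8 ')': depth becomes 1
  Position 9 ')': depth becomes 0
  Position 10 '(': depth becomes 1
  Position 11 '(': depth becomes 2
  Position 12 '(': depth becomes 3
  Position 13 ')': depth becomes 2
  Position 14 ')': depth becomes 1
  Position 15 ')': depth becomes 0
  Position 16 '(': depth becomes 1
  Position 17 '(': depth becomes 2
  Position 18 ')': depth becomes 1
  Position 19 '(': depth becomes 2
  Position 20 ')': depth becomes 1
  Position 21 ')': depth becomes 0
Maximum depth reached: 4

4


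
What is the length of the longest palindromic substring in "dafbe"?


Input: "dafbe"
Checking substrings for palindromes:
  No multi-char palindromic substrings found
Longest palindromic substring: "d" with length 1

1


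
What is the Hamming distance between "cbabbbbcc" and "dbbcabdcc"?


Comparing "cbabbbbcc" and "dbbcabdcc" position by position:
  Position 0: 'c' vs 'd' => differ
  Position 1: 'b' vs 'b' => same
  Position 2: 'a' vs 'b' => differ
  Position 3: 'b' vs 'c' => differ
  Position 4: 'b' vs 'a' => differ
  Position 5: 'b' vs 'b' => same
  Position 6: 'b' vs 'd' => differ
  Position 7: 'c' vs 'c' => same
  Position 8: 'c' vs 'c' => same
Total differences (Hamming distance): 5

5


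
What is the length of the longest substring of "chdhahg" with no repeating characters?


Input: "chdhahg"
Sliding window (track last position of each char):
  Position 0 ('c'): window [0,0] length 1 -- new best
  Position 1 ('h'): window [0,1] length 2 -- new best
  Position 2 ('d'): window [0,2] length 3 -- new best
  Position 3 ('h'): repeat (last at 1), move window start to 2
  Position 3 ('h'): window [2,3] length 2
  Position 4 ('a'): window [2,4] length 3
  Position 5 ('h'): repeat (last at 3), move window start to 4
  Position 5 ('h'): window [4,5] length 2
  Position 6 ('g'): window [4,6] length 3
Longest substring with no repeats: "chd" with length 3

3


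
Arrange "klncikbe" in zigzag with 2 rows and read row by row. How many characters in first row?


Zigzag "klncikbe" into 2 rows:
Placing characters:
  'k' => row 0
  'l' => row 1
  'n' => row 0
  'c' => row 1
  'i' => row 0
  'k' => row 1
  'b' => row 0
  'e' => row 1
Rows:
  Row 0: "knib"
  Row 1: "lcke"
First row length: 4

4


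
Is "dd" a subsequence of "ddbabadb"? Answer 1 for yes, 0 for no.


Check if "dd" is a subsequence of "ddbabadb"
Greedy scan:
  Position 0 ('d'): matches sub[0] = 'd'
  Position 1 ('d'): matches sub[1] = 'd'
  Position 2 ('b'): no match needed
  Position 3 ('a'): no match needed
  Position 4 ('b'): no match needed
  Position 5 ('a'): no match needed
  Position 6 ('d'): no match needed
  Position 7 ('b'): no match needed
All 2 characters matched => is a subsequence

1


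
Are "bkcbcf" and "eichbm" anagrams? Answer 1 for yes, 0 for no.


Strings: "bkcbcf", "eichbm"
Sorted first:  bbccfk
Sorted second: bcehim
Differ at position 1: 'b' vs 'c' => not anagrams

0


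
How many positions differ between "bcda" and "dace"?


Comparing "bcda" and "dace" position by position:
  Position 0: 'b' vs 'd' => DIFFER
  Position 1: 'c' vs 'a' => DIFFER
  Position 2: 'd' vs 'c' => DIFFER
  Position 3: 'a' vs 'e' => DIFFER
Positions that differ: 4

4


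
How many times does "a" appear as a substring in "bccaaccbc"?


Searching for "a" in "bccaaccbc"
Scanning each position:
  Position 0: "b" => no
  Position 1: "c" => no
  Position 2: "c" => no
  Position 3: "a" => MATCH
  Position 4: "a" => MATCH
  Position 5: "c" => no
  Position 6: "c" => no
  Position 7: "b" => no
  Position 8: "c" => no
Total occurrences: 2

2


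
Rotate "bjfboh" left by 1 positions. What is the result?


Input: "bjfboh", rotate left by 1
First 1 characters: "b"
Remaining characters: "jfboh"
Concatenate remaining + first: "jfboh" + "b" = "jfbohb"

jfbohb


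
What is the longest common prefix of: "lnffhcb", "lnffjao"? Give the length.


Words: lnffhcb, lnffjao
  Position 0: all 'l' => match
  Position 1: all 'n' => match
  Position 2: all 'f' => match
  Position 3: all 'f' => match
  Position 4: ('h', 'j') => mismatch, stop
LCP = "lnff" (length 4)

4


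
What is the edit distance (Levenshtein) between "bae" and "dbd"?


Computing edit distance: "bae" -> "dbd"
DP table:
           d    b    d
      0    1    2    3
  b   1    1    1    2
  a   2    2    2    2
  e   3    3    3    3
Edit distance = dp[3][3] = 3

3


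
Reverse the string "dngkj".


Input: dngkj
Reading characters right to left:
  Position 4: 'j'
  Position 3: 'k'
  Position 2: 'g'
  Position 1: 'n'
  Position 0: 'd'
Reversed: jkgnd

jkgnd


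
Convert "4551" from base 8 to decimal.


Input: "4551" in base 8
Positional expansion:
  Digit '4' (value 4) x 8^3 = 2048
  Digit '5' (value 5) x 8^2 = 320
  Digit '5' (value 5) x 8^1 = 40
  Digit '1' (value 1) x 8^0 = 1
Sum = 2409

2409


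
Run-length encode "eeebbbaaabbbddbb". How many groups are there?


Input: eeebbbaaabbbddbb
Scanning for consecutive runs:
  Group 1: 'e' x 3 (positions 0-2)
  Group 2: 'b' x 3 (positions 3-5)
  Group 3: 'a' x 3 (positions 6-8)
  Group 4: 'b' x 3 (positions 9-11)
  Group 5: 'd' x 2 (positions 12-13)
  Group 6: 'b' x 2 (positions 14-15)
Total groups: 6

6


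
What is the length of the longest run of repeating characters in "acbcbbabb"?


Input: "acbcbbabb"
Scanning for longest run:
  Position 1 ('c'): new char, reset run to 1
  Position 2 ('b'): new char, reset run to 1
  Position 3 ('c'): new char, reset run to 1
  Position 4 ('b'): new char, reset run to 1
  Position 5 ('b'): continues run of 'b', length=2
  Position 6 ('a'): new char, reset run to 1
  Position 7 ('b'): new char, reset run to 1
  Position 8 ('b'): continues run of 'b', length=2
Longest run: 'b' with length 2

2


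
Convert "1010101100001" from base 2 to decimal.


Input: "1010101100001" in base 2
Positional expansion:
  Digit '1' (value 1) x 2^12 = 4096
  Digit '0' (value 0) x 2^11 = 0
  Digit '1' (value 1) x 2^10 = 1024
  Digit '0' (value 0) x 2^9 = 0
  Digit '1' (value 1) x 2^8 = 256
  Digit '0' (value 0) x 2^7 = 0
  Digit '1' (value 1) x 2^6 = 64
  Digit '1' (value 1) x 2^5 = 32
  Digit '0' (value 0) x 2^4 = 0
  Digit '0' (value 0) x 2^3 = 0
  Digit '0' (value 0) x 2^2 = 0
  Digit '0' (value 0) x 2^1 = 0
  Digit '1' (value 1) x 2^0 = 1
Sum = 5473

5473


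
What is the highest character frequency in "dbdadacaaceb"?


Input: dbdadacaaceb
Character counts:
  'a': 4
  'b': 2
  'c': 2
  'd': 3
  'e': 1
Maximum frequency: 4

4


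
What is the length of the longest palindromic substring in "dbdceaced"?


Input: "dbdceaced"
Checking substrings for palindromes:
  [0:3] "dbd" (len 3) => palindrome
Longest palindromic substring: "dbd" with length 3

3


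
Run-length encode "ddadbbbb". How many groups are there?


Input: ddadbbbb
Scanning for consecutive runs:
  Group 1: 'd' x 2 (positions 0-1)
  Group 2: 'a' x 1 (positions 2-2)
  Group 3: 'd' x 1 (positions 3-3)
  Group 4: 'b' x 4 (positions 4-7)
Total groups: 4

4


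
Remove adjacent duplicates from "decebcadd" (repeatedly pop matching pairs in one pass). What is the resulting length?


Input: decebcadd
Stack-based adjacent duplicate removal:
  Read 'd': push. Stack: d
  Read 'e': push. Stack: de
  Read 'c': push. Stack: dec
  Read 'e': push. Stack: dece
  Read 'b': push. Stack: deceb
  Read 'c': push. Stack: decebc
  Read 'a': push. Stack: decebca
  Read 'd': push. Stack: decebcad
  Read 'd': matches stack top 'd' => pop. Stack: decebca
Final stack: "decebca" (length 7)

7
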